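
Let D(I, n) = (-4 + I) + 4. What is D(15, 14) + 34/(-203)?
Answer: 3011/203 ≈ 14.833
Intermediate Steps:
D(I, n) = I
D(15, 14) + 34/(-203) = 15 + 34/(-203) = 15 + 34*(-1/203) = 15 - 34/203 = 3011/203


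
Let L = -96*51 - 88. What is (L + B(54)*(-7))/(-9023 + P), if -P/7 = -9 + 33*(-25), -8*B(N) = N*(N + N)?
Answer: -17/455 ≈ -0.037363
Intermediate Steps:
L = -4984 (L = -4896 - 88 = -4984)
B(N) = -N²/4 (B(N) = -N*(N + N)/8 = -N*2*N/8 = -N²/4)
P = 5838 (P = -7*(-9 + 33*(-25)) = -7*(-9 - 825) = -7*(-834) = 5838)
(L + B(54)*(-7))/(-9023 + P) = (-4984 - ¼*54²*(-7))/(-9023 + 5838) = (-4984 - ¼*2916*(-7))/(-3185) = (-4984 - 729*(-7))*(-1/3185) = (-4984 + 5103)*(-1/3185) = 119*(-1/3185) = -17/455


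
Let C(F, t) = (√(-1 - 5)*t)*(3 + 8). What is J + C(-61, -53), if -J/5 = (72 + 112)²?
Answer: -169280 - 583*I*√6 ≈ -1.6928e+5 - 1428.1*I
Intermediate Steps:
J = -169280 (J = -5*(72 + 112)² = -5*184² = -5*33856 = -169280)
C(F, t) = 11*I*t*√6 (C(F, t) = (√(-6)*t)*11 = ((I*√6)*t)*11 = (I*t*√6)*11 = 11*I*t*√6)
J + C(-61, -53) = -169280 + 11*I*(-53)*√6 = -169280 - 583*I*√6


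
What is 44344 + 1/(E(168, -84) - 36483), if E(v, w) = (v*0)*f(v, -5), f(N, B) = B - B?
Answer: 1617802151/36483 ≈ 44344.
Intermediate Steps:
f(N, B) = 0
E(v, w) = 0 (E(v, w) = (v*0)*0 = 0*0 = 0)
44344 + 1/(E(168, -84) - 36483) = 44344 + 1/(0 - 36483) = 44344 + 1/(-36483) = 44344 - 1/36483 = 1617802151/36483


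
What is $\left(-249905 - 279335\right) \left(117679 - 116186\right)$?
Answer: $-790155320$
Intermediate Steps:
$\left(-249905 - 279335\right) \left(117679 - 116186\right) = \left(-529240\right) 1493 = -790155320$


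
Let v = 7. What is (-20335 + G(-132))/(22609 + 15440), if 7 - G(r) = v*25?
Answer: -20503/38049 ≈ -0.53886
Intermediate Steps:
G(r) = -168 (G(r) = 7 - 7*25 = 7 - 1*175 = 7 - 175 = -168)
(-20335 + G(-132))/(22609 + 15440) = (-20335 - 168)/(22609 + 15440) = -20503/38049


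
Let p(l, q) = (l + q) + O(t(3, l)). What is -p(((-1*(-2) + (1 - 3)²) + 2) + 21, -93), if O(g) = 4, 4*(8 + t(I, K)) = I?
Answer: 60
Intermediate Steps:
t(I, K) = -8 + I/4
p(l, q) = 4 + l + q (p(l, q) = (l + q) + 4 = 4 + l + q)
-p(((-1*(-2) + (1 - 3)²) + 2) + 21, -93) = -(4 + (((-1*(-2) + (1 - 3)²) + 2) + 21) - 93) = -(4 + (((2 + (-2)²) + 2) + 21) - 93) = -(4 + (((2 + 4) + 2) + 21) - 93) = -(4 + ((6 + 2) + 21) - 93) = -(4 + (8 + 21) - 93) = -(4 + 29 - 93) = -1*(-60) = 60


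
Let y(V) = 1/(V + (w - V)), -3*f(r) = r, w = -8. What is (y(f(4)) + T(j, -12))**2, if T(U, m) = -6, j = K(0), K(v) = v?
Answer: 2401/64 ≈ 37.516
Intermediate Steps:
f(r) = -r/3
j = 0
y(V) = -1/8 (y(V) = 1/(V + (-8 - V)) = 1/(-8) = -1/8)
(y(f(4)) + T(j, -12))**2 = (-1/8 - 6)**2 = (-49/8)**2 = 2401/64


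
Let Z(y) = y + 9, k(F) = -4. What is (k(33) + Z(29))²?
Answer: 1156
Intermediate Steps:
Z(y) = 9 + y
(k(33) + Z(29))² = (-4 + (9 + 29))² = (-4 + 38)² = 34² = 1156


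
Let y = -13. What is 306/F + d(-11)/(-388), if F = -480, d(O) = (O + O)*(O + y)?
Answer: -15507/7760 ≈ -1.9983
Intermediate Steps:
d(O) = 2*O*(-13 + O) (d(O) = (O + O)*(O - 13) = (2*O)*(-13 + O) = 2*O*(-13 + O))
306/F + d(-11)/(-388) = 306/(-480) + (2*(-11)*(-13 - 11))/(-388) = 306*(-1/480) + (2*(-11)*(-24))*(-1/388) = -51/80 + 528*(-1/388) = -51/80 - 132/97 = -15507/7760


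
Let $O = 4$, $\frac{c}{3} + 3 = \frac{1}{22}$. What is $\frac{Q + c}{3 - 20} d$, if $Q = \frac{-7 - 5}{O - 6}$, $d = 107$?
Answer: $\frac{6741}{374} \approx 18.024$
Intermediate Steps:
$c = - \frac{195}{22}$ ($c = -9 + \frac{3}{22} = - \frac{195}{22} \approx -8.8636$)
$Q = 6$ ($Q = \frac{-7 - 5}{4 - 6} = - \frac{12}{-2} = \left(-12\right) \left(- \frac{1}{2}\right) = 6$)
$\frac{Q + c}{3 - 20} d = \frac{6 - \frac{195}{22}}{3 - 20} \cdot 107 = - \frac{63}{22 \left(-17\right)} 107 = \left(- \frac{63}{22}\right) \left(- \frac{1}{17}\right) 107 = \frac{63}{374} \cdot 107 = \frac{6741}{374}$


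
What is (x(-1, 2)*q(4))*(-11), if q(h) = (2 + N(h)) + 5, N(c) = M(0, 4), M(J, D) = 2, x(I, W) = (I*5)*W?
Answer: 990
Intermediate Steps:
x(I, W) = 5*I*W (x(I, W) = (5*I)*W = 5*I*W)
N(c) = 2
q(h) = 9 (q(h) = (2 + 2) + 5 = 4 + 5 = 9)
(x(-1, 2)*q(4))*(-11) = ((5*(-1)*2)*9)*(-11) = -10*9*(-11) = -90*(-11) = 990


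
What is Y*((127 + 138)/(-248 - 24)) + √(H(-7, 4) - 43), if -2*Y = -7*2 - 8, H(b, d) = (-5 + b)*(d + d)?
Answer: -2915/272 + I*√139 ≈ -10.717 + 11.79*I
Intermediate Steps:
H(b, d) = 2*d*(-5 + b) (H(b, d) = (-5 + b)*(2*d) = 2*d*(-5 + b))
Y = 11 (Y = -(-7*2 - 8)/2 = -(-14 - 8)/2 = -½*(-22) = 11)
Y*((127 + 138)/(-248 - 24)) + √(H(-7, 4) - 43) = 11*((127 + 138)/(-248 - 24)) + √(2*4*(-5 - 7) - 43) = 11*(265/(-272)) + √(2*4*(-12) - 43) = 11*(265*(-1/272)) + √(-96 - 43) = 11*(-265/272) + √(-139) = -2915/272 + I*√139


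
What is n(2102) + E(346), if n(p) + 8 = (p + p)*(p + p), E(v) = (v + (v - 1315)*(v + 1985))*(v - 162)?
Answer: -397870704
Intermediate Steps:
E(v) = (-162 + v)*(v + (-1315 + v)*(1985 + v)) (E(v) = (v + (-1315 + v)*(1985 + v))*(-162 + v) = (-162 + v)*(v + (-1315 + v)*(1985 + v)))
n(p) = -8 + 4*p² (n(p) = -8 + (p + p)*(p + p) = -8 + (2*p)*(2*p) = -8 + 4*p²)
n(2102) + E(346) = (-8 + 4*2102²) + (422864550 + 346³ - 2718977*346 + 509*346²) = (-8 + 4*4418404) + (422864550 + 41421736 - 940766042 + 509*119716) = (-8 + 17673616) + (422864550 + 41421736 - 940766042 + 60935444) = 17673608 - 415544312 = -397870704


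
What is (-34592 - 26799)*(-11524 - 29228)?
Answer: 2501806032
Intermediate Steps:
(-34592 - 26799)*(-11524 - 29228) = -61391*(-40752) = 2501806032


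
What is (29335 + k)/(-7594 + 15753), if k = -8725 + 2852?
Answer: 23462/8159 ≈ 2.8756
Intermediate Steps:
k = -5873
(29335 + k)/(-7594 + 15753) = (29335 - 5873)/(-7594 + 15753) = 23462/8159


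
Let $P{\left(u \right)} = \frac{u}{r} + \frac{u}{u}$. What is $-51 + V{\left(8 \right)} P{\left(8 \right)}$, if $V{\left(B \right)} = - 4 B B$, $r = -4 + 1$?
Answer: $\frac{1127}{3} \approx 375.67$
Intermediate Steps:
$r = -3$
$V{\left(B \right)} = - 4 B^{2}$
$P{\left(u \right)} = 1 - \frac{u}{3}$ ($P{\left(u \right)} = \frac{u}{-3} + \frac{u}{u} = u \left(- \frac{1}{3}\right) + 1 = - \frac{u}{3} + 1 = 1 - \frac{u}{3}$)
$-51 + V{\left(8 \right)} P{\left(8 \right)} = -51 + - 4 \cdot 8^{2} \left(1 - \frac{8}{3}\right) = -51 + \left(-4\right) 64 \left(1 - \frac{8}{3}\right) = -51 - - \frac{1280}{3} = -51 + \frac{1280}{3} = \frac{1127}{3}$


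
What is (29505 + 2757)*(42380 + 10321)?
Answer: 1700239662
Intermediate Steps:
(29505 + 2757)*(42380 + 10321) = 32262*52701 = 1700239662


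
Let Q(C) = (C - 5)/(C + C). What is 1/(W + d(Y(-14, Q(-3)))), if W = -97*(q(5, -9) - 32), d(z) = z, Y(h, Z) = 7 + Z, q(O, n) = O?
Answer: 3/7882 ≈ 0.00038061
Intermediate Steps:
Q(C) = (-5 + C)/(2*C) (Q(C) = (-5 + C)/((2*C)) = (-5 + C)*(1/(2*C)) = (-5 + C)/(2*C))
W = 2619 (W = -97*(5 - 32) = -97*(-27) = 2619)
1/(W + d(Y(-14, Q(-3)))) = 1/(2619 + (7 + (½)*(-5 - 3)/(-3))) = 1/(2619 + (7 + (½)*(-⅓)*(-8))) = 1/(2619 + (7 + 4/3)) = 1/(2619 + 25/3) = 1/(7882/3) = 3/7882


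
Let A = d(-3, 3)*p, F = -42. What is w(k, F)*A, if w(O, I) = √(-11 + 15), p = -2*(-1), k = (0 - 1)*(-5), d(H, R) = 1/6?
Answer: ⅔ ≈ 0.66667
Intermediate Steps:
d(H, R) = ⅙
k = 5 (k = -1*(-5) = 5)
p = 2
w(O, I) = 2 (w(O, I) = √4 = 2)
A = ⅓ (A = (⅙)*2 = ⅓ ≈ 0.33333)
w(k, F)*A = 2*(⅓) = ⅔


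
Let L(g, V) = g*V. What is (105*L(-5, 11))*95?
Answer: -548625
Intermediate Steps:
L(g, V) = V*g
(105*L(-5, 11))*95 = (105*(11*(-5)))*95 = (105*(-55))*95 = -5775*95 = -548625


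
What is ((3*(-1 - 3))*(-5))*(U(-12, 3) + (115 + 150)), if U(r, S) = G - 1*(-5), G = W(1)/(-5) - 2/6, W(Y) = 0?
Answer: 16180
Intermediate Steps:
G = -⅓ (G = 0/(-5) - 2/6 = 0*(-⅕) - 2*⅙ = 0 - ⅓ = -⅓ ≈ -0.33333)
U(r, S) = 14/3 (U(r, S) = -⅓ - 1*(-5) = -⅓ + 5 = 14/3)
((3*(-1 - 3))*(-5))*(U(-12, 3) + (115 + 150)) = ((3*(-1 - 3))*(-5))*(14/3 + (115 + 150)) = ((3*(-4))*(-5))*(14/3 + 265) = -12*(-5)*(809/3) = 60*(809/3) = 16180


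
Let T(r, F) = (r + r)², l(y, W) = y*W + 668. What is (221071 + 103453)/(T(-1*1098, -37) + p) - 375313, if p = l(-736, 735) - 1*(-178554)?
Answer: -837075058845/2230339 ≈ -3.7531e+5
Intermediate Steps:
l(y, W) = 668 + W*y (l(y, W) = W*y + 668 = 668 + W*y)
T(r, F) = 4*r² (T(r, F) = (2*r)² = 4*r²)
p = -361738 (p = (668 + 735*(-736)) - 1*(-178554) = (668 - 540960) + 178554 = -540292 + 178554 = -361738)
(221071 + 103453)/(T(-1*1098, -37) + p) - 375313 = (221071 + 103453)/(4*(-1*1098)² - 361738) - 375313 = 324524/(4*(-1098)² - 361738) - 375313 = 324524/(4*1205604 - 361738) - 375313 = 324524/(4822416 - 361738) - 375313 = 324524/4460678 - 375313 = 324524*(1/4460678) - 375313 = 162262/2230339 - 375313 = -837075058845/2230339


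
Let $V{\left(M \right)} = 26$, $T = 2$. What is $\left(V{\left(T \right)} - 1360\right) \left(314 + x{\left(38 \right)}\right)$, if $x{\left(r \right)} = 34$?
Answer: $-464232$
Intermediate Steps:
$\left(V{\left(T \right)} - 1360\right) \left(314 + x{\left(38 \right)}\right) = \left(26 - 1360\right) \left(314 + 34\right) = \left(-1334\right) 348 = -464232$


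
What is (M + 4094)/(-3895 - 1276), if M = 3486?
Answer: -7580/5171 ≈ -1.4659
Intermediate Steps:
(M + 4094)/(-3895 - 1276) = (3486 + 4094)/(-3895 - 1276) = 7580/(-5171) = 7580*(-1/5171) = -7580/5171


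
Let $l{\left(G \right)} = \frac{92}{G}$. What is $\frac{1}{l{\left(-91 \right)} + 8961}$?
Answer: $\frac{91}{815359} \approx 0.00011161$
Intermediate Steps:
$\frac{1}{l{\left(-91 \right)} + 8961} = \frac{1}{\frac{92}{-91} + 8961} = \frac{1}{92 \left(- \frac{1}{91}\right) + 8961} = \frac{1}{- \frac{92}{91} + 8961} = \frac{1}{\frac{815359}{91}} = \frac{91}{815359}$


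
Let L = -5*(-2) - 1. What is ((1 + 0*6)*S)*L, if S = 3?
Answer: 27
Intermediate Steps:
L = 9 (L = 10 - 1 = 9)
((1 + 0*6)*S)*L = ((1 + 0*6)*3)*9 = ((1 + 0)*3)*9 = (1*3)*9 = 3*9 = 27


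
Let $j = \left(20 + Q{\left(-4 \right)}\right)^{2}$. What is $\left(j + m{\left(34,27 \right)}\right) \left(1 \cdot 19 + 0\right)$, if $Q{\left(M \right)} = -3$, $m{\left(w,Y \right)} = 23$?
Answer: $5928$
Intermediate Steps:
$j = 289$ ($j = \left(20 - 3\right)^{2} = 17^{2} = 289$)
$\left(j + m{\left(34,27 \right)}\right) \left(1 \cdot 19 + 0\right) = \left(289 + 23\right) \left(1 \cdot 19 + 0\right) = 312 \left(19 + 0\right) = 312 \cdot 19 = 5928$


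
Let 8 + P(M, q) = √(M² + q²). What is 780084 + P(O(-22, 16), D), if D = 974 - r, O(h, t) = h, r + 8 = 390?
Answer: 780076 + 2*√87737 ≈ 7.8067e+5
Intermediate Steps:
r = 382 (r = -8 + 390 = 382)
D = 592 (D = 974 - 1*382 = 974 - 382 = 592)
P(M, q) = -8 + √(M² + q²)
780084 + P(O(-22, 16), D) = 780084 + (-8 + √((-22)² + 592²)) = 780084 + (-8 + √(484 + 350464)) = 780084 + (-8 + √350948) = 780084 + (-8 + 2*√87737) = 780076 + 2*√87737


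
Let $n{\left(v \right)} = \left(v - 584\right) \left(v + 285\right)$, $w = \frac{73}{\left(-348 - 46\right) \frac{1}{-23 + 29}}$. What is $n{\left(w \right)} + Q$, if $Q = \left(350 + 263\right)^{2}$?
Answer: $\frac{8136796879}{38809} \approx 2.0966 \cdot 10^{5}$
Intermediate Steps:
$w = - \frac{219}{197}$ ($w = \frac{73}{\left(-394\right) \frac{1}{6}} = \frac{73}{- \frac{197}{3}} = 73 \left(- \frac{3}{197}\right) = - \frac{219}{197} \approx -1.1117$)
$Q = 375769$ ($Q = 613^{2} = 375769$)
$n{\left(v \right)} = \left(-584 + v\right) \left(285 + v\right)$
$n{\left(w \right)} + Q = \left(-166440 + \left(- \frac{219}{197}\right)^{2} - - \frac{65481}{197}\right) + 375769 = \left(-166440 + \frac{47961}{38809} + \frac{65481}{197}\right) + 375769 = - \frac{6446422242}{38809} + 375769 = \frac{8136796879}{38809}$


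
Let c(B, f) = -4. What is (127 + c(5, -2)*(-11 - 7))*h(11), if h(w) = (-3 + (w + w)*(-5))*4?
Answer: -89948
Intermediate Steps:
h(w) = -12 - 40*w (h(w) = (-3 + (2*w)*(-5))*4 = (-3 - 10*w)*4 = -12 - 40*w)
(127 + c(5, -2)*(-11 - 7))*h(11) = (127 - 4*(-11 - 7))*(-12 - 40*11) = (127 - 4*(-18))*(-12 - 440) = (127 + 72)*(-452) = 199*(-452) = -89948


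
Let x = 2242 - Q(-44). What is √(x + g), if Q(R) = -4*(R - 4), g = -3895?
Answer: 3*I*√205 ≈ 42.953*I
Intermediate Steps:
Q(R) = 16 - 4*R (Q(R) = -4*(-4 + R) = 16 - 4*R)
x = 2050 (x = 2242 - (16 - 4*(-44)) = 2242 - (16 + 176) = 2242 - 1*192 = 2242 - 192 = 2050)
√(x + g) = √(2050 - 3895) = √(-1845) = 3*I*√205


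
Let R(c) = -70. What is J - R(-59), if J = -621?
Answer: -551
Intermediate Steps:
J - R(-59) = -621 - 1*(-70) = -621 + 70 = -551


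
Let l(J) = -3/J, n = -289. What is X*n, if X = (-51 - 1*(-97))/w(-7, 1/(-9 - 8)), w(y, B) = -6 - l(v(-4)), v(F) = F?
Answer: 53176/27 ≈ 1969.5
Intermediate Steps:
w(y, B) = -27/4 (w(y, B) = -6 - (-3)/(-4) = -6 - (-3)*(-1)/4 = -6 - 1*3/4 = -6 - 3/4 = -27/4)
X = -184/27 (X = (-51 - 1*(-97))/(-27/4) = (-51 + 97)*(-4/27) = 46*(-4/27) = -184/27 ≈ -6.8148)
X*n = -184/27*(-289) = 53176/27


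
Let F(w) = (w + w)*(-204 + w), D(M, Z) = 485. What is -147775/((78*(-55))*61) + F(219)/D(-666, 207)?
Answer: 71638967/5076786 ≈ 14.111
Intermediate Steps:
F(w) = 2*w*(-204 + w) (F(w) = (2*w)*(-204 + w) = 2*w*(-204 + w))
-147775/((78*(-55))*61) + F(219)/D(-666, 207) = -147775/((78*(-55))*61) + (2*219*(-204 + 219))/485 = -147775/((-4290*61)) + (2*219*15)*(1/485) = -147775/(-261690) + 6570*(1/485) = -147775*(-1/261690) + 1314/97 = 29555/52338 + 1314/97 = 71638967/5076786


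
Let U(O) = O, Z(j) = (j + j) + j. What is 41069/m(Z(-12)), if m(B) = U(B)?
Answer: -41069/36 ≈ -1140.8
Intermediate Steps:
Z(j) = 3*j (Z(j) = 2*j + j = 3*j)
m(B) = B
41069/m(Z(-12)) = 41069/((3*(-12))) = 41069/(-36) = 41069*(-1/36) = -41069/36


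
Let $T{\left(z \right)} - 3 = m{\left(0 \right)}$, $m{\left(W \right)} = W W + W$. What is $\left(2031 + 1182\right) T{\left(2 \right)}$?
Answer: $9639$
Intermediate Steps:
$m{\left(W \right)} = W + W^{2}$ ($m{\left(W \right)} = W^{2} + W = W + W^{2}$)
$T{\left(z \right)} = 3$ ($T{\left(z \right)} = 3 + 0 \left(1 + 0\right) = 3 + 0 \cdot 1 = 3 + 0 = 3$)
$\left(2031 + 1182\right) T{\left(2 \right)} = \left(2031 + 1182\right) 3 = 3213 \cdot 3 = 9639$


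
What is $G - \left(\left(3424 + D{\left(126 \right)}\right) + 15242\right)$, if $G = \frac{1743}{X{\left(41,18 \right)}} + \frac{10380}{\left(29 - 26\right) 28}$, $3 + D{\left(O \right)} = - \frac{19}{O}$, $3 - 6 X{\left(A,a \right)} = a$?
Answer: $- \frac{1731283}{90} \approx -19236.0$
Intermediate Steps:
$X{\left(A,a \right)} = \frac{1}{2} - \frac{a}{6}$
$D{\left(O \right)} = -3 - \frac{19}{O}$
$G = - \frac{20077}{35}$ ($G = \frac{1743}{\frac{1}{2} - 3} + \frac{10380}{\left(29 - 26\right) 28} = \frac{1743}{\frac{1}{2} - 3} + \frac{10380}{3 \cdot 28} = \frac{1743}{- \frac{5}{2}} + \frac{10380}{84} = 1743 \left(- \frac{2}{5}\right) + 10380 \cdot \frac{1}{84} = - \frac{3486}{5} + \frac{865}{7} = - \frac{20077}{35} \approx -573.63$)
$G - \left(\left(3424 + D{\left(126 \right)}\right) + 15242\right) = - \frac{20077}{35} - \left(\left(3424 - \left(3 + \frac{19}{126}\right)\right) + 15242\right) = - \frac{20077}{35} - \left(\left(3424 - \frac{397}{126}\right) + 15242\right) = - \frac{20077}{35} - \left(\frac{431027}{126} + 15242\right) = - \frac{20077}{35} - \frac{2351519}{126} = - \frac{1731283}{90}$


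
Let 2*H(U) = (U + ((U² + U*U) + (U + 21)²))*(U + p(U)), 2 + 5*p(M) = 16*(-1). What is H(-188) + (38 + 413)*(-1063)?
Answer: -49525396/5 ≈ -9.9051e+6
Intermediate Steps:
p(M) = -18/5 (p(M) = -⅖ + (16*(-1))/5 = -⅖ + (⅕)*(-16) = -⅖ - 16/5 = -18/5)
H(U) = (-18/5 + U)*(U + (21 + U)² + 2*U²)/2 (H(U) = ((U + ((U² + U*U) + (U + 21)²))*(U - 18/5))/2 = ((U + ((U² + U²) + (21 + U)²))*(-18/5 + U))/2 = ((U + (2*U² + (21 + U)²))*(-18/5 + U))/2 = ((U + ((21 + U)² + 2*U²))*(-18/5 + U))/2 = ((U + (21 + U)² + 2*U²)*(-18/5 + U))/2 = ((-18/5 + U)*(U + (21 + U)² + 2*U²))/2 = (-18/5 + U)*(U + (21 + U)² + 2*U²)/2)
H(-188) + (38 + 413)*(-1063) = (-3969/5 + (3/2)*(-188)³ + (161/10)*(-188)² + (1431/10)*(-188)) + (38 + 413)*(-1063) = (-3969/5 + (3/2)*(-6644672) + (161/10)*35344 - 134514/5) + 451*(-1063) = (-3969/5 - 9967008 + 2845192/5 - 134514/5) - 479413 = -47128331/5 - 479413 = -49525396/5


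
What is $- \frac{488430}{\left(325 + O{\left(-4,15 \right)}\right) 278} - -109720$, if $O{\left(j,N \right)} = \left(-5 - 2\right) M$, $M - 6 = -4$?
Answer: $\frac{4742841665}{43229} \approx 1.0971 \cdot 10^{5}$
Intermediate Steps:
$M = 2$ ($M = 6 - 4 = 2$)
$O{\left(j,N \right)} = -14$ ($O{\left(j,N \right)} = \left(-5 - 2\right) 2 = \left(-7\right) 2 = -14$)
$- \frac{488430}{\left(325 + O{\left(-4,15 \right)}\right) 278} - -109720 = - \frac{488430}{\left(325 - 14\right) 278} - -109720 = - \frac{488430}{311 \cdot 278} + 109720 = - \frac{488430}{86458} + 109720 = \left(-488430\right) \frac{1}{86458} + 109720 = - \frac{244215}{43229} + 109720 = \frac{4742841665}{43229}$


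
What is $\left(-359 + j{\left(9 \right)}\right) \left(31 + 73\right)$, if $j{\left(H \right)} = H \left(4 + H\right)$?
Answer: $-25168$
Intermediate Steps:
$\left(-359 + j{\left(9 \right)}\right) \left(31 + 73\right) = \left(-359 + 9 \left(4 + 9\right)\right) \left(31 + 73\right) = \left(-359 + 9 \cdot 13\right) 104 = \left(-359 + 117\right) 104 = \left(-242\right) 104 = -25168$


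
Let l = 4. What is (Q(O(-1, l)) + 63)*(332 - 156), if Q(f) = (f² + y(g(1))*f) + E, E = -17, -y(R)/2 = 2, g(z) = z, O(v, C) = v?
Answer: 8976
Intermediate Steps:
y(R) = -4 (y(R) = -2*2 = -4)
Q(f) = -17 + f² - 4*f (Q(f) = (f² - 4*f) - 17 = -17 + f² - 4*f)
(Q(O(-1, l)) + 63)*(332 - 156) = ((-17 + (-1)² - 4*(-1)) + 63)*(332 - 156) = ((-17 + 1 + 4) + 63)*176 = (-12 + 63)*176 = 51*176 = 8976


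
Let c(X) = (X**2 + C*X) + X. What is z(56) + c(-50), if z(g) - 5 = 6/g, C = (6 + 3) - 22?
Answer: 86943/28 ≈ 3105.1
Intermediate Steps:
C = -13 (C = 9 - 22 = -13)
z(g) = 5 + 6/g
c(X) = X**2 - 12*X (c(X) = (X**2 - 13*X) + X = X**2 - 12*X)
z(56) + c(-50) = (5 + 6/56) - 50*(-12 - 50) = (5 + 6*(1/56)) - 50*(-62) = (5 + 3/28) + 3100 = 143/28 + 3100 = 86943/28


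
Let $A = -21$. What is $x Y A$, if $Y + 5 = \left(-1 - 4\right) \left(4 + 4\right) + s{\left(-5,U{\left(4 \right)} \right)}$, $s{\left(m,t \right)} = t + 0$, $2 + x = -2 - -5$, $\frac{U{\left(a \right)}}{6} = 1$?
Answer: $819$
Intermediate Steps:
$U{\left(a \right)} = 6$ ($U{\left(a \right)} = 6 \cdot 1 = 6$)
$x = 1$ ($x = -2 - -3 = -2 + \left(-2 + 5\right) = -2 + 3 = 1$)
$s{\left(m,t \right)} = t$
$Y = -39$ ($Y = -5 + \left(\left(-1 - 4\right) \left(4 + 4\right) + 6\right) = -5 + \left(\left(-5\right) 8 + 6\right) = -5 + \left(-40 + 6\right) = -5 - 34 = -39$)
$x Y A = 1 \left(-39\right) \left(-21\right) = \left(-39\right) \left(-21\right) = 819$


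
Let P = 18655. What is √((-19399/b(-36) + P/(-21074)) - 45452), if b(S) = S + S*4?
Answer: I*√2695499431195/7710 ≈ 212.94*I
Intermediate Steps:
b(S) = 5*S (b(S) = S + 4*S = 5*S)
√((-19399/b(-36) + P/(-21074)) - 45452) = √((-19399/(5*(-36)) + 18655/(-21074)) - 45452) = √((-19399/(-180) + 18655*(-1/21074)) - 45452) = √((-19399*(-1/180) - 455/514) - 45452) = √((19399/180 - 455/514) - 45452) = √(4944593/46260 - 45452) = √(-2097664927/46260) = I*√2695499431195/7710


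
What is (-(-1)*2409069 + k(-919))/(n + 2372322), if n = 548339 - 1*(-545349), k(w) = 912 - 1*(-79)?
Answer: 241006/346601 ≈ 0.69534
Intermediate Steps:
k(w) = 991 (k(w) = 912 + 79 = 991)
n = 1093688 (n = 548339 + 545349 = 1093688)
(-(-1)*2409069 + k(-919))/(n + 2372322) = (-(-1)*2409069 + 991)/(1093688 + 2372322) = (-1*(-2409069) + 991)/3466010 = (2409069 + 991)*(1/3466010) = 2410060*(1/3466010) = 241006/346601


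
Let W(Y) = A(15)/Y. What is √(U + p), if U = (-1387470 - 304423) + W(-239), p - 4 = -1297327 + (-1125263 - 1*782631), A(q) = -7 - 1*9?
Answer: I*√279727816486/239 ≈ 2212.9*I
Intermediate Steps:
A(q) = -16 (A(q) = -7 - 9 = -16)
W(Y) = -16/Y
p = -3205217 (p = 4 + (-1297327 + (-1125263 - 1*782631)) = 4 + (-1297327 + (-1125263 - 782631)) = 4 + (-1297327 - 1907894) = 4 - 3205221 = -3205217)
U = -404362411/239 (U = (-1387470 - 304423) - 16/(-239) = -1691893 - 16*(-1/239) = -1691893 + 16/239 = -404362411/239 ≈ -1.6919e+6)
√(U + p) = √(-404362411/239 - 3205217) = √(-1170409274/239) = I*√279727816486/239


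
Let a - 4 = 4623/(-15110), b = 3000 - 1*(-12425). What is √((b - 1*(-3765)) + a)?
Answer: √4382152593870/15110 ≈ 138.54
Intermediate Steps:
b = 15425 (b = 3000 + 12425 = 15425)
a = 55817/15110 (a = 4 + 4623/(-15110) = 4 + 4623*(-1/15110) = 4 - 4623/15110 = 55817/15110 ≈ 3.6940)
√((b - 1*(-3765)) + a) = √((15425 - 1*(-3765)) + 55817/15110) = √((15425 + 3765) + 55817/15110) = √(19190 + 55817/15110) = √(290016717/15110) = √4382152593870/15110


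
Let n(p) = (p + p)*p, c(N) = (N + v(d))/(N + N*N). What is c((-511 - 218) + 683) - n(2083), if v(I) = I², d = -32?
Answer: -2993833247/345 ≈ -8.6778e+6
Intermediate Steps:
c(N) = (1024 + N)/(N + N²) (c(N) = (N + (-32)²)/(N + N*N) = (N + 1024)/(N + N²) = (1024 + N)/(N + N²))
n(p) = 2*p² (n(p) = (2*p)*p = 2*p²)
c((-511 - 218) + 683) - n(2083) = (1024 + ((-511 - 218) + 683))/(((-511 - 218) + 683)*(1 + ((-511 - 218) + 683))) - 2*2083² = (1024 + (-729 + 683))/((-729 + 683)*(1 + (-729 + 683))) - 2*4338889 = (1024 - 46)/((-46)*(1 - 46)) - 1*8677778 = -1/46*978/(-45) - 8677778 = -1/46*(-1/45)*978 - 8677778 = 163/345 - 8677778 = -2993833247/345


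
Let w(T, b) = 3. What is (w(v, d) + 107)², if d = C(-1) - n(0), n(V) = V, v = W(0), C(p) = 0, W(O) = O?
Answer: 12100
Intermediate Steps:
v = 0
d = 0 (d = 0 - 1*0 = 0 + 0 = 0)
(w(v, d) + 107)² = (3 + 107)² = 110² = 12100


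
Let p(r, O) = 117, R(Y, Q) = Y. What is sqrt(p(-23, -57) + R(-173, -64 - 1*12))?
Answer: 2*I*sqrt(14) ≈ 7.4833*I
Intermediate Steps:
sqrt(p(-23, -57) + R(-173, -64 - 1*12)) = sqrt(117 - 173) = sqrt(-56) = 2*I*sqrt(14)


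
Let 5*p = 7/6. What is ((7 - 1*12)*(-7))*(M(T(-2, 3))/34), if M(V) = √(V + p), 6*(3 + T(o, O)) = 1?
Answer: 7*I*√65/34 ≈ 1.6599*I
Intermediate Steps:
T(o, O) = -17/6 (T(o, O) = -3 + (⅙)*1 = -3 + ⅙ = -17/6)
p = 7/30 (p = (7/6)/5 = (7*(⅙))/5 = (⅕)*(7/6) = 7/30 ≈ 0.23333)
M(V) = √(7/30 + V) (M(V) = √(V + 7/30) = √(7/30 + V))
((7 - 1*12)*(-7))*(M(T(-2, 3))/34) = ((7 - 1*12)*(-7))*((√(210 + 900*(-17/6))/30)/34) = ((7 - 12)*(-7))*((√(210 - 2550)/30)*(1/34)) = (-5*(-7))*((√(-2340)/30)*(1/34)) = 35*(((6*I*√65)/30)*(1/34)) = 35*((I*√65/5)*(1/34)) = 35*(I*√65/170) = 7*I*√65/34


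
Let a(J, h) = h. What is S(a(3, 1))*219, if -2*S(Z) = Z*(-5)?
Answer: 1095/2 ≈ 547.50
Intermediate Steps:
S(Z) = 5*Z/2 (S(Z) = -Z*(-5)/2 = -(-5)*Z/2 = 5*Z/2)
S(a(3, 1))*219 = ((5/2)*1)*219 = (5/2)*219 = 1095/2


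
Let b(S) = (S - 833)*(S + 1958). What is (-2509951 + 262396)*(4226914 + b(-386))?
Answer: -5193303970530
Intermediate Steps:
b(S) = (-833 + S)*(1958 + S)
(-2509951 + 262396)*(4226914 + b(-386)) = (-2509951 + 262396)*(4226914 + (-1631014 + (-386)**2 + 1125*(-386))) = -2247555*(4226914 + (-1631014 + 148996 - 434250)) = -2247555*(4226914 - 1916268) = -2247555*2310646 = -5193303970530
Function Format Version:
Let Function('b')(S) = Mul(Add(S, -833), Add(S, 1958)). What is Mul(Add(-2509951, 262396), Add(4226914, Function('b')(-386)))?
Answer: -5193303970530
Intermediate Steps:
Function('b')(S) = Mul(Add(-833, S), Add(1958, S))
Mul(Add(-2509951, 262396), Add(4226914, Function('b')(-386))) = Mul(Add(-2509951, 262396), Add(4226914, Add(-1631014, Pow(-386, 2), Mul(1125, -386)))) = Mul(-2247555, Add(4226914, Add(-1631014, 148996, -434250))) = Mul(-2247555, Add(4226914, -1916268)) = Mul(-2247555, 2310646) = -5193303970530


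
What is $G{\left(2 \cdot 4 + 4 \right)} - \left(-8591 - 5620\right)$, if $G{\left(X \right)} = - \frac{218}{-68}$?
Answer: $\frac{483283}{34} \approx 14214.0$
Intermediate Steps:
$G{\left(X \right)} = \frac{109}{34}$ ($G{\left(X \right)} = \left(-218\right) \left(- \frac{1}{68}\right) = \frac{109}{34}$)
$G{\left(2 \cdot 4 + 4 \right)} - \left(-8591 - 5620\right) = \frac{109}{34} - \left(-8591 - 5620\right) = \frac{109}{34} - -14211 = \frac{109}{34} + 14211 = \frac{483283}{34}$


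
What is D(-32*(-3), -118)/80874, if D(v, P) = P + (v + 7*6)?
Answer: 10/40437 ≈ 0.00024730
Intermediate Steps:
D(v, P) = 42 + P + v (D(v, P) = P + (v + 42) = P + (42 + v) = 42 + P + v)
D(-32*(-3), -118)/80874 = (42 - 118 - 32*(-3))/80874 = (42 - 118 + 96)*(1/80874) = 20*(1/80874) = 10/40437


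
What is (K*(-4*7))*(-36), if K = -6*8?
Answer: -48384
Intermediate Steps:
K = -48
(K*(-4*7))*(-36) = -(-192)*7*(-36) = -48*(-28)*(-36) = 1344*(-36) = -48384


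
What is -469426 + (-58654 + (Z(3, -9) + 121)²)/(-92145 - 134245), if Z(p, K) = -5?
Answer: -53136653471/113195 ≈ -4.6943e+5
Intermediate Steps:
-469426 + (-58654 + (Z(3, -9) + 121)²)/(-92145 - 134245) = -469426 + (-58654 + (-5 + 121)²)/(-92145 - 134245) = -469426 + (-58654 + 116²)/(-226390) = -469426 + (-58654 + 13456)*(-1/226390) = -469426 - 45198*(-1/226390) = -469426 + 22599/113195 = -53136653471/113195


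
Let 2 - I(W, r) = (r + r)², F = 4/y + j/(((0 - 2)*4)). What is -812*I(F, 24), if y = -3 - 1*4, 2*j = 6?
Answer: 1869224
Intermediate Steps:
j = 3 (j = (½)*6 = 3)
y = -7 (y = -3 - 4 = -7)
F = -53/56 (F = 4/(-7) + 3/(((0 - 2)*4)) = 4*(-⅐) + 3/((-2*4)) = -4/7 + 3/(-8) = -4/7 + 3*(-⅛) = -4/7 - 3/8 = -53/56 ≈ -0.94643)
I(W, r) = 2 - 4*r² (I(W, r) = 2 - (r + r)² = 2 - (2*r)² = 2 - 4*r²)
-812*I(F, 24) = -812*(2 - 4*24²) = -812*(2 - 4*576) = -812*(2 - 2304) = -812*(-2302) = 1869224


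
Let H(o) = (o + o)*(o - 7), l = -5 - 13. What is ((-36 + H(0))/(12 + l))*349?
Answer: 2094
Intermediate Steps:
l = -18
H(o) = 2*o*(-7 + o) (H(o) = (2*o)*(-7 + o) = 2*o*(-7 + o))
((-36 + H(0))/(12 + l))*349 = ((-36 + 2*0*(-7 + 0))/(12 - 18))*349 = ((-36 + 2*0*(-7))/(-6))*349 = ((-36 + 0)*(-1/6))*349 = -36*(-1/6)*349 = 6*349 = 2094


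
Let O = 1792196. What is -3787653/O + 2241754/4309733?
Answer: -12306110574865/7723886243668 ≈ -1.5933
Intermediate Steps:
-3787653/O + 2241754/4309733 = -3787653/1792196 + 2241754/4309733 = -12306110574865/7723886243668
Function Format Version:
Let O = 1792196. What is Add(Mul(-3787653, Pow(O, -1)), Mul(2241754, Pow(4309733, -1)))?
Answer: Rational(-12306110574865, 7723886243668) ≈ -1.5933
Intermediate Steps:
Add(Mul(-3787653, Pow(O, -1)), Mul(2241754, Pow(4309733, -1))) = Add(Mul(-3787653, Pow(1792196, -1)), Mul(2241754, Pow(4309733, -1))) = Add(Mul(-3787653, Rational(1, 1792196)), Mul(2241754, Rational(1, 4309733))) = Add(Rational(-3787653, 1792196), Rational(2241754, 4309733)) = Rational(-12306110574865, 7723886243668)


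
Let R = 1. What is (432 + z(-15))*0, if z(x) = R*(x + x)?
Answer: 0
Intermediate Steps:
z(x) = 2*x (z(x) = 1*(x + x) = 1*(2*x) = 2*x)
(432 + z(-15))*0 = (432 + 2*(-15))*0 = (432 - 30)*0 = 402*0 = 0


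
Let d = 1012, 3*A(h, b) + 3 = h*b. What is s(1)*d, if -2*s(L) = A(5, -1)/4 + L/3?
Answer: 506/3 ≈ 168.67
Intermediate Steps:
A(h, b) = -1 + b*h/3 (A(h, b) = -1 + (h*b)/3 = -1 + (b*h)/3 = -1 + b*h/3)
s(L) = ⅓ - L/6 (s(L) = -((-1 + (⅓)*(-1)*5)/4 + L/3)/2 = -((-1 - 5/3)*(¼) + L*(⅓))/2 = -(-8/3*¼ + L/3)/2 = -(-⅔ + L/3)/2 = ⅓ - L/6)
s(1)*d = (⅓ - ⅙*1)*1012 = (⅓ - ⅙)*1012 = (⅙)*1012 = 506/3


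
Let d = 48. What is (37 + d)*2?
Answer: 170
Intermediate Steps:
(37 + d)*2 = (37 + 48)*2 = 85*2 = 170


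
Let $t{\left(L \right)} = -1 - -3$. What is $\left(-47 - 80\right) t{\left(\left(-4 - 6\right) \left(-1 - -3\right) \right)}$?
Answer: $-254$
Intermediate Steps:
$t{\left(L \right)} = 2$ ($t{\left(L \right)} = -1 + 3 = 2$)
$\left(-47 - 80\right) t{\left(\left(-4 - 6\right) \left(-1 - -3\right) \right)} = \left(-47 - 80\right) 2 = \left(-127\right) 2 = -254$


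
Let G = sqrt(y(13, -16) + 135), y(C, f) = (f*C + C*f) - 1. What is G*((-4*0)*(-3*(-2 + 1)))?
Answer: 0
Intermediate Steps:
y(C, f) = -1 + 2*C*f (y(C, f) = (C*f + C*f) - 1 = 2*C*f - 1 = -1 + 2*C*f)
G = I*sqrt(282) (G = sqrt((-1 + 2*13*(-16)) + 135) = sqrt((-1 - 416) + 135) = sqrt(-417 + 135) = sqrt(-282) = I*sqrt(282) ≈ 16.793*I)
G*((-4*0)*(-3*(-2 + 1))) = (I*sqrt(282))*((-4*0)*(-3*(-2 + 1))) = (I*sqrt(282))*(0*(-3*(-1))) = (I*sqrt(282))*(0*3) = (I*sqrt(282))*0 = 0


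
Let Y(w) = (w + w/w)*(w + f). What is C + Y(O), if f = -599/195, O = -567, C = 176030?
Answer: 97244674/195 ≈ 4.9869e+5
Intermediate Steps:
f = -599/195 (f = -599*1/195 = -599/195 ≈ -3.0718)
Y(w) = (1 + w)*(-599/195 + w) (Y(w) = (w + w/w)*(w - 599/195) = (w + 1)*(-599/195 + w) = (1 + w)*(-599/195 + w))
C + Y(O) = 176030 + (-599/195 + (-567)² - 404/195*(-567)) = 176030 + (-599/195 + 321489 + 76356/65) = 176030 + 62918824/195 = 97244674/195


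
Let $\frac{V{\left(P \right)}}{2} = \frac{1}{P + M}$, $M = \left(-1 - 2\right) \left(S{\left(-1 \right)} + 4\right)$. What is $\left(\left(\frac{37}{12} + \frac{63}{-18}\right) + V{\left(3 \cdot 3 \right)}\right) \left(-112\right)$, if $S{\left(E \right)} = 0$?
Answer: $\frac{364}{3} \approx 121.33$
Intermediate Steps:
$M = -12$ ($M = \left(-1 - 2\right) \left(0 + 4\right) = \left(-3\right) 4 = -12$)
$V{\left(P \right)} = \frac{2}{-12 + P}$ ($V{\left(P \right)} = \frac{2}{P - 12} = \frac{2}{-12 + P}$)
$\left(\left(\frac{37}{12} + \frac{63}{-18}\right) + V{\left(3 \cdot 3 \right)}\right) \left(-112\right) = \left(\left(\frac{37}{12} + \frac{63}{-18}\right) + \frac{2}{-12 + 3 \cdot 3}\right) \left(-112\right) = \left(\left(37 \cdot \frac{1}{12} + 63 \left(- \frac{1}{18}\right)\right) + \frac{2}{-12 + 9}\right) \left(-112\right) = \left(\left(\frac{37}{12} - \frac{7}{2}\right) + \frac{2}{-3}\right) \left(-112\right) = \left(- \frac{5}{12} + 2 \left(- \frac{1}{3}\right)\right) \left(-112\right) = \left(- \frac{5}{12} - \frac{2}{3}\right) \left(-112\right) = \left(- \frac{13}{12}\right) \left(-112\right) = \frac{364}{3}$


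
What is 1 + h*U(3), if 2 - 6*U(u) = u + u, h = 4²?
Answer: -29/3 ≈ -9.6667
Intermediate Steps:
h = 16
U(u) = ⅓ - u/3 (U(u) = ⅓ - (u + u)/6 = ⅓ - u/3)
1 + h*U(3) = 1 + 16*(⅓ - ⅓*3) = 1 + 16*(⅓ - 1) = 1 + 16*(-⅔) = 1 - 32/3 = -29/3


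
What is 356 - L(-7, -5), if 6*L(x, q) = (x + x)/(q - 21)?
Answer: 27761/78 ≈ 355.91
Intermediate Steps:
L(x, q) = x/(3*(-21 + q)) (L(x, q) = ((x + x)/(q - 21))/6 = ((2*x)/(-21 + q))/6 = (2*x/(-21 + q))/6 = x/(3*(-21 + q)))
356 - L(-7, -5) = 356 - (-7)/(3*(-21 - 5)) = 356 - (-7)/(3*(-26)) = 356 - (-7)*(-1)/(3*26) = 356 - 1*7/78 = 356 - 7/78 = 27761/78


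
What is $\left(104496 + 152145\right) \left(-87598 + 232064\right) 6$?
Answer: $222455392236$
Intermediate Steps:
$\left(104496 + 152145\right) \left(-87598 + 232064\right) 6 = 256641 \cdot 144466 \cdot 6 = 37075898706 \cdot 6 = 222455392236$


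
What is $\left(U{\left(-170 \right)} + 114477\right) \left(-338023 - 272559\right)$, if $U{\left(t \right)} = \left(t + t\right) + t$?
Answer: $-69586198794$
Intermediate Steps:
$U{\left(t \right)} = 3 t$ ($U{\left(t \right)} = 2 t + t = 3 t$)
$\left(U{\left(-170 \right)} + 114477\right) \left(-338023 - 272559\right) = \left(3 \left(-170\right) + 114477\right) \left(-338023 - 272559\right) = \left(-510 + 114477\right) \left(-610582\right) = 113967 \left(-610582\right) = -69586198794$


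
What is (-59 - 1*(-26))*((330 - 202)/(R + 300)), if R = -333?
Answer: 128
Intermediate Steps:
(-59 - 1*(-26))*((330 - 202)/(R + 300)) = (-59 - 1*(-26))*((330 - 202)/(-333 + 300)) = (-59 + 26)*(128/(-33)) = -4224*(-1)/33 = -33*(-128/33) = 128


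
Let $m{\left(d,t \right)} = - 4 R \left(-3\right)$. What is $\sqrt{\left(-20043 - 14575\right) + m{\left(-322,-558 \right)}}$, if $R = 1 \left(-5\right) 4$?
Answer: $i \sqrt{34858} \approx 186.7 i$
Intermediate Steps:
$R = -20$ ($R = \left(-5\right) 4 = -20$)
$m{\left(d,t \right)} = -240$ ($m{\left(d,t \right)} = \left(-4\right) \left(-20\right) \left(-3\right) = 80 \left(-3\right) = -240$)
$\sqrt{\left(-20043 - 14575\right) + m{\left(-322,-558 \right)}} = \sqrt{\left(-20043 - 14575\right) - 240} = \sqrt{-34618 - 240} = \sqrt{-34858} = i \sqrt{34858}$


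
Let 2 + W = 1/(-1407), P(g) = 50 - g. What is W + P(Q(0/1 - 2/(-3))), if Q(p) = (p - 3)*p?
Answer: 209171/4221 ≈ 49.555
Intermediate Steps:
Q(p) = p*(-3 + p) (Q(p) = (-3 + p)*p = p*(-3 + p))
W = -2815/1407 (W = -2 + 1/(-1407) = -2 - 1/1407 = -2815/1407 ≈ -2.0007)
W + P(Q(0/1 - 2/(-3))) = -2815/1407 + (50 - (0/1 - 2/(-3))*(-3 + (0/1 - 2/(-3)))) = -2815/1407 + (50 - (0*1 - 2*(-⅓))*(-3 + (0*1 - 2*(-⅓)))) = -2815/1407 + (50 - (0 + ⅔)*(-3 + (0 + ⅔))) = -2815/1407 + (50 - 2*(-3 + ⅔)/3) = -2815/1407 + (50 - 2*(-7)/(3*3)) = -2815/1407 + (50 - 1*(-14/9)) = -2815/1407 + (50 + 14/9) = -2815/1407 + 464/9 = 209171/4221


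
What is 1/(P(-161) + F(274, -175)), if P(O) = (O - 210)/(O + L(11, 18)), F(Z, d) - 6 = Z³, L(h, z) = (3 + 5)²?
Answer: 97/1995370881 ≈ 4.8612e-8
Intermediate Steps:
L(h, z) = 64 (L(h, z) = 8² = 64)
F(Z, d) = 6 + Z³
P(O) = (-210 + O)/(64 + O) (P(O) = (O - 210)/(O + 64) = (-210 + O)/(64 + O))
1/(P(-161) + F(274, -175)) = 1/((-210 - 161)/(64 - 161) + (6 + 274³)) = 1/(-371/(-97) + (6 + 20570824)) = 1/(-1/97*(-371) + 20570830) = 1/(371/97 + 20570830) = 1/(1995370881/97) = 97/1995370881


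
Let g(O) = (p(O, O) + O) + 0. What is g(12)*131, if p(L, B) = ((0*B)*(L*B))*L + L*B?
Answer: 20436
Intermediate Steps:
p(L, B) = B*L (p(L, B) = (0*(B*L))*L + B*L = 0*L + B*L = 0 + B*L = B*L)
g(O) = O + O**2 (g(O) = (O*O + O) + 0 = (O**2 + O) + 0 = (O + O**2) + 0 = O + O**2)
g(12)*131 = (12*(1 + 12))*131 = (12*13)*131 = 156*131 = 20436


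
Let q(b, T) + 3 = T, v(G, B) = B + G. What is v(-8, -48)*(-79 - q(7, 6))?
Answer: 4592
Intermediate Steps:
q(b, T) = -3 + T
v(-8, -48)*(-79 - q(7, 6)) = (-48 - 8)*(-79 - (-3 + 6)) = -56*(-79 - 1*3) = -56*(-79 - 3) = -56*(-82) = 4592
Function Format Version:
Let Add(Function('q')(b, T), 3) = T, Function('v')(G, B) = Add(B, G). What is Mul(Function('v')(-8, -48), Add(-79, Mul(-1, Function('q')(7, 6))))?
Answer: 4592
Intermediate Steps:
Function('q')(b, T) = Add(-3, T)
Mul(Function('v')(-8, -48), Add(-79, Mul(-1, Function('q')(7, 6)))) = Mul(Add(-48, -8), Add(-79, Mul(-1, Add(-3, 6)))) = Mul(-56, Add(-79, Mul(-1, 3))) = Mul(-56, Add(-79, -3)) = Mul(-56, -82) = 4592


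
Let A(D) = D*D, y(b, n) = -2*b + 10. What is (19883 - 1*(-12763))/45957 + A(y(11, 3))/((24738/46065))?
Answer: 16980940126/63160237 ≈ 268.85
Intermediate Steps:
y(b, n) = 10 - 2*b
A(D) = D**2
(19883 - 1*(-12763))/45957 + A(y(11, 3))/((24738/46065)) = (19883 - 1*(-12763))/45957 + (10 - 2*11)**2/((24738/46065)) = (19883 + 12763)*(1/45957) + (10 - 22)**2/((24738*(1/46065))) = 32646*(1/45957) + (-12)**2/(8246/15355) = 10882/15319 + 144*(15355/8246) = 10882/15319 + 1105560/4123 = 16980940126/63160237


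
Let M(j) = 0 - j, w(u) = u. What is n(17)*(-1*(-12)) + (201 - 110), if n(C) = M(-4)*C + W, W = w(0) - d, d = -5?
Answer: 967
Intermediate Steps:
M(j) = -j
W = 5 (W = 0 - 1*(-5) = 0 + 5 = 5)
n(C) = 5 + 4*C (n(C) = (-1*(-4))*C + 5 = 4*C + 5 = 5 + 4*C)
n(17)*(-1*(-12)) + (201 - 110) = (5 + 4*17)*(-1*(-12)) + (201 - 110) = (5 + 68)*12 + 91 = 73*12 + 91 = 876 + 91 = 967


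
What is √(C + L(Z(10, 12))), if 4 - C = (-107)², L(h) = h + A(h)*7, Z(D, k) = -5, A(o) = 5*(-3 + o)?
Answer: I*√11730 ≈ 108.31*I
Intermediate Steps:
A(o) = -15 + 5*o
L(h) = -105 + 36*h (L(h) = h + (-15 + 5*h)*7 = h + (-105 + 35*h) = -105 + 36*h)
C = -11445 (C = 4 - 1*(-107)² = 4 - 1*11449 = 4 - 11449 = -11445)
√(C + L(Z(10, 12))) = √(-11445 + (-105 + 36*(-5))) = √(-11445 + (-105 - 180)) = √(-11445 - 285) = √(-11730) = I*√11730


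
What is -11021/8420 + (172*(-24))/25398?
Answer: -52444853/35641860 ≈ -1.4714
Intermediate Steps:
-11021/8420 + (172*(-24))/25398 = -11021*1/8420 - 4128*1/25398 = -11021/8420 - 688/4233 = -52444853/35641860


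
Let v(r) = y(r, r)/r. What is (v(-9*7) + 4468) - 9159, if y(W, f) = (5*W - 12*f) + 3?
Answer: -98659/21 ≈ -4698.0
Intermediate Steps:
y(W, f) = 3 - 12*f + 5*W (y(W, f) = (-12*f + 5*W) + 3 = 3 - 12*f + 5*W)
v(r) = (3 - 7*r)/r (v(r) = (3 - 12*r + 5*r)/r = (3 - 7*r)/r)
(v(-9*7) + 4468) - 9159 = ((-7 + 3/((-9*7))) + 4468) - 9159 = ((-7 + 3/(-63)) + 4468) - 9159 = ((-7 + 3*(-1/63)) + 4468) - 9159 = ((-7 - 1/21) + 4468) - 9159 = (-148/21 + 4468) - 9159 = 93680/21 - 9159 = -98659/21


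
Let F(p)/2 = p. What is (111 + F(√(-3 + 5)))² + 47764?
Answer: 60093 + 444*√2 ≈ 60721.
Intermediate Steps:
F(p) = 2*p
(111 + F(√(-3 + 5)))² + 47764 = (111 + 2*√(-3 + 5))² + 47764 = (111 + 2*√2)² + 47764 = 47764 + (111 + 2*√2)²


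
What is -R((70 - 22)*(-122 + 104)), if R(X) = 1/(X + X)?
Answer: 1/1728 ≈ 0.00057870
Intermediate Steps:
R(X) = 1/(2*X)
-R((70 - 22)*(-122 + 104)) = -1/(2*((70 - 22)*(-122 + 104))) = -1/(2*(48*(-18))) = -1/(2*(-864)) = -(-1)/(2*864) = -1*(-1/1728) = 1/1728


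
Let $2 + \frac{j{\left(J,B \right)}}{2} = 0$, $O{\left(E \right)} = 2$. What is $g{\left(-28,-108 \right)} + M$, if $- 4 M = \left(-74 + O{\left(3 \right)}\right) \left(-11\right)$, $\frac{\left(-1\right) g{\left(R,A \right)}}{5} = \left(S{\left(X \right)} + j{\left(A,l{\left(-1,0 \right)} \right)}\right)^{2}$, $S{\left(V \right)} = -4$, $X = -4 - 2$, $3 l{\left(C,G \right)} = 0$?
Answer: $-518$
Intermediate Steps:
$l{\left(C,G \right)} = 0$ ($l{\left(C,G \right)} = \frac{1}{3} \cdot 0 = 0$)
$X = -6$ ($X = -4 - 2 = -6$)
$j{\left(J,B \right)} = -4$ ($j{\left(J,B \right)} = -4 + 2 \cdot 0 = -4 + 0 = -4$)
$g{\left(R,A \right)} = -320$ ($g{\left(R,A \right)} = - 5 \left(-4 - 4\right)^{2} = - 5 \left(-8\right)^{2} = \left(-5\right) 64 = -320$)
$M = -198$ ($M = - \frac{\left(-74 + 2\right) \left(-11\right)}{4} = - \frac{\left(-72\right) \left(-11\right)}{4} = \left(- \frac{1}{4}\right) 792 = -198$)
$g{\left(-28,-108 \right)} + M = -320 - 198 = -518$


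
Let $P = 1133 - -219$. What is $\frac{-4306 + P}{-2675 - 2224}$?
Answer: $\frac{2954}{4899} \approx 0.60298$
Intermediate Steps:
$P = 1352$ ($P = 1133 + 219 = 1352$)
$\frac{-4306 + P}{-2675 - 2224} = \frac{-4306 + 1352}{-2675 - 2224} = - \frac{2954}{-4899} = \left(-2954\right) \left(- \frac{1}{4899}\right) = \frac{2954}{4899}$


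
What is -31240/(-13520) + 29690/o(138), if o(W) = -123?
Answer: -9939157/41574 ≈ -239.07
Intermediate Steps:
-31240/(-13520) + 29690/o(138) = -31240/(-13520) + 29690/(-123) = -31240*(-1/13520) + 29690*(-1/123) = 781/338 - 29690/123 = -9939157/41574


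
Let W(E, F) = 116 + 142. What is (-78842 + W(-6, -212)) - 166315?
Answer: -244899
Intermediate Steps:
W(E, F) = 258
(-78842 + W(-6, -212)) - 166315 = (-78842 + 258) - 166315 = -78584 - 166315 = -244899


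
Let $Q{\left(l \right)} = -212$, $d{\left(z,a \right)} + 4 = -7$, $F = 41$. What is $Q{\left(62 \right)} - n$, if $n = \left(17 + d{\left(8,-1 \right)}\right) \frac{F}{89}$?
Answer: $- \frac{19114}{89} \approx -214.76$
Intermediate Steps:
$d{\left(z,a \right)} = -11$ ($d{\left(z,a \right)} = -4 - 7 = -11$)
$n = \frac{246}{89}$ ($n = \left(17 - 11\right) \frac{41}{89} = 6 \cdot 41 \cdot \frac{1}{89} = 6 \cdot \frac{41}{89} = \frac{246}{89} \approx 2.764$)
$Q{\left(62 \right)} - n = -212 - \frac{246}{89} = - \frac{19114}{89}$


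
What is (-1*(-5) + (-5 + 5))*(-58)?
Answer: -290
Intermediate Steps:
(-1*(-5) + (-5 + 5))*(-58) = (5 + 0)*(-58) = 5*(-58) = -290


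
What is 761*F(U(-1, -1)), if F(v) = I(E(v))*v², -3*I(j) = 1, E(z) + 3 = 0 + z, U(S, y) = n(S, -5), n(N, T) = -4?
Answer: -12176/3 ≈ -4058.7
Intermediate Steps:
U(S, y) = -4
E(z) = -3 + z (E(z) = -3 + (0 + z) = -3 + z)
I(j) = -⅓ (I(j) = -⅓*1 = -⅓)
F(v) = -v²/3
761*F(U(-1, -1)) = 761*(-⅓*(-4)²) = 761*(-⅓*16) = 761*(-16/3) = -12176/3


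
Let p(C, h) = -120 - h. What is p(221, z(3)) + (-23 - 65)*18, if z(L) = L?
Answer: -1707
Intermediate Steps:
p(221, z(3)) + (-23 - 65)*18 = (-120 - 1*3) + (-23 - 65)*18 = (-120 - 3) - 88*18 = -123 - 1584 = -1707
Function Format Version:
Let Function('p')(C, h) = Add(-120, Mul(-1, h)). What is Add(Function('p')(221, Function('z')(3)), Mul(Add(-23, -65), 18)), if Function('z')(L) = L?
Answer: -1707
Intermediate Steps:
Add(Function('p')(221, Function('z')(3)), Mul(Add(-23, -65), 18)) = Add(Add(-120, Mul(-1, 3)), Mul(Add(-23, -65), 18)) = Add(Add(-120, -3), Mul(-88, 18)) = Add(-123, -1584) = -1707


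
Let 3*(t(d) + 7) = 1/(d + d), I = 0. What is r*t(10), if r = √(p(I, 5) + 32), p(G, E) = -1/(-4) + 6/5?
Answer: -419*√3345/600 ≈ -40.389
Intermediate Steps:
p(G, E) = 29/20 (p(G, E) = -1*(-¼) + 6*(⅕) = ¼ + 6/5 = 29/20)
t(d) = -7 + 1/(6*d) (t(d) = -7 + 1/(3*(d + d)) = -7 + 1/(3*((2*d))) = -7 + (1/(2*d))/3 = -7 + 1/(6*d))
r = √3345/10 (r = √(29/20 + 32) = √(669/20) = √3345/10 ≈ 5.7836)
r*t(10) = (√3345/10)*(-7 + (⅙)/10) = (√3345/10)*(-7 + (⅙)*(⅒)) = (√3345/10)*(-7 + 1/60) = (√3345/10)*(-419/60) = -419*√3345/600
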